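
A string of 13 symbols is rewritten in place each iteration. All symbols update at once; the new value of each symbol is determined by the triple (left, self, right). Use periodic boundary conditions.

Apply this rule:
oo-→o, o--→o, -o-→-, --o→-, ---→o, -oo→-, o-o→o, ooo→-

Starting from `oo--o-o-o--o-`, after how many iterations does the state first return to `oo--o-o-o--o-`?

-oo--o-o-o--o
o-oo--o-o-o--
-o-oo--o-o-o-
--o-oo--o-o-o
o--o-oo--o-o-
-o--o-oo--o-o
o-o--o-oo--o-
-o-o--o-oo--o
o-o-o--o-oo--
-o-o-o--o-oo-
--o-o-o--o-oo
o--o-o-o--o-o
oo--o-o-o--o-

13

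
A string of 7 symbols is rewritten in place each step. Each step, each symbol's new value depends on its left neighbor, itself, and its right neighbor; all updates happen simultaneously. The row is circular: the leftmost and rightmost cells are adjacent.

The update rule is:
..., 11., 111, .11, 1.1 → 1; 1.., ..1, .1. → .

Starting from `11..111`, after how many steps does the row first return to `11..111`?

step 1: 11..111

1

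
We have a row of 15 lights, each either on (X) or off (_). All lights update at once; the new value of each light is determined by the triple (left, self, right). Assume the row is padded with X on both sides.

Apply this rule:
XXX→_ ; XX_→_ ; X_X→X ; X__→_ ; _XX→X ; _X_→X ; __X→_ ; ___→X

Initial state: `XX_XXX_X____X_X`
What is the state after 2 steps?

__XX__XX_XX_XXX
__X___X_XX_XX__

__X___X_XX_XX__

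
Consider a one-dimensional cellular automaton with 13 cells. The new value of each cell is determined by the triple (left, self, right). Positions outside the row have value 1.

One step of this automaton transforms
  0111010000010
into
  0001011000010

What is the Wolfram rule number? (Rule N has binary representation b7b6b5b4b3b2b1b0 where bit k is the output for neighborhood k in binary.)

84

position 2: 111 → 0  (bit 7 = 0)
position 3: 110 → 1  (bit 6 = 1)
position 0: 101 → 0  (bit 5 = 0)
position 6: 100 → 1  (bit 4 = 1)
position 1: 011 → 0  (bit 3 = 0)
position 5: 010 → 1  (bit 2 = 1)
position 10: 001 → 0  (bit 1 = 0)
position 7: 000 → 0  (bit 0 = 0)
bits b7..b0 = 01010100 = 84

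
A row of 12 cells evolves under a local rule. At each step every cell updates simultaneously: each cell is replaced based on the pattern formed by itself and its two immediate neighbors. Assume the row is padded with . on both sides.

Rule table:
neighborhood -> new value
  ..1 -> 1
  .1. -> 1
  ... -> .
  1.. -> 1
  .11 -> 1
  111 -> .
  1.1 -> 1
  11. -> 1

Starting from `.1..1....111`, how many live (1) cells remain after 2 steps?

step 1: 111111..11.1
step 2: 1....1111111
count of 1: 8

8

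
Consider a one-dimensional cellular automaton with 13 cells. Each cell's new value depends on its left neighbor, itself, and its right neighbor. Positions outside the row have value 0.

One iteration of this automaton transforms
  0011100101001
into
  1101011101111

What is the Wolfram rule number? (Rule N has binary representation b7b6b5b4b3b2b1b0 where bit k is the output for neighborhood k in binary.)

151

position 3: 111 → 1  (bit 7 = 1)
position 4: 110 → 0  (bit 6 = 0)
position 8: 101 → 0  (bit 5 = 0)
position 5: 100 → 1  (bit 4 = 1)
position 2: 011 → 0  (bit 3 = 0)
position 7: 010 → 1  (bit 2 = 1)
position 1: 001 → 1  (bit 1 = 1)
position 0: 000 → 1  (bit 0 = 1)
bits b7..b0 = 10010111 = 151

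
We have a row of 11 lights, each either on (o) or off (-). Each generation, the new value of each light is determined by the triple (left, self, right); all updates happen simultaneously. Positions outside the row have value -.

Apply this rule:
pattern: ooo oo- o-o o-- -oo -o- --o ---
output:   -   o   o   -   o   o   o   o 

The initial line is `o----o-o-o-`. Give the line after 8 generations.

o-o-oooooo-

generation 1: o-oooooooo-
generation 2: ooo------o-
generation 3: o-o-oooooo-
generation 4: ooooo----o-
generation 5: o---o-oooo-
generation 6: o-ooooo--o-
generation 7: ooo---o-oo-
generation 8: o-o-oooooo-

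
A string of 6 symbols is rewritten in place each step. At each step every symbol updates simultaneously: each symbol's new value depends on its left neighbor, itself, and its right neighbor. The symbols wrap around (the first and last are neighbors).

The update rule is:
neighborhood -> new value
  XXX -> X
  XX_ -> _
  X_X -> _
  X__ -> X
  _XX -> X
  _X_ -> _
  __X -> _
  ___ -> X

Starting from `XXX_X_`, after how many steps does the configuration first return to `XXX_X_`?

XX____
X_XXX_
__XX__
X_X_XX
____XX
XXX_X_

6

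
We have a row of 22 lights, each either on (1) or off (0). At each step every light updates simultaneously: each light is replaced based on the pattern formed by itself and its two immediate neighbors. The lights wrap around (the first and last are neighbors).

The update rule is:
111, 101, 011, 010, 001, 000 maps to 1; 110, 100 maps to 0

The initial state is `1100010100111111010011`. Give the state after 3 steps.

0111110111111011011110

1001111101111110110111
0011111011111101101111
0111110111111011011110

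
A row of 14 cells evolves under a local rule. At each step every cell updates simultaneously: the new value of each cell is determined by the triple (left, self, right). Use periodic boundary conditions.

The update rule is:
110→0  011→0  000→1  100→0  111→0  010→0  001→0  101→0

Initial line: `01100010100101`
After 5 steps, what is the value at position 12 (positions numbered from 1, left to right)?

00001000000000
11100011111111
00001000000000  (repeats step 1; period 2)
step 5: 00001000000000
position 12 holds 0

0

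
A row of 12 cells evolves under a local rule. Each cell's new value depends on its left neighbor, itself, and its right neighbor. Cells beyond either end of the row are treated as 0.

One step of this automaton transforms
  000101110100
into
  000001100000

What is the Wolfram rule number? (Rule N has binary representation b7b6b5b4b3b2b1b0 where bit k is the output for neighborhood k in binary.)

136

position 6: 111 → 1  (bit 7 = 1)
position 7: 110 → 0  (bit 6 = 0)
position 4: 101 → 0  (bit 5 = 0)
position 10: 100 → 0  (bit 4 = 0)
position 5: 011 → 1  (bit 3 = 1)
position 3: 010 → 0  (bit 2 = 0)
position 2: 001 → 0  (bit 1 = 0)
position 0: 000 → 0  (bit 0 = 0)
bits b7..b0 = 10001000 = 136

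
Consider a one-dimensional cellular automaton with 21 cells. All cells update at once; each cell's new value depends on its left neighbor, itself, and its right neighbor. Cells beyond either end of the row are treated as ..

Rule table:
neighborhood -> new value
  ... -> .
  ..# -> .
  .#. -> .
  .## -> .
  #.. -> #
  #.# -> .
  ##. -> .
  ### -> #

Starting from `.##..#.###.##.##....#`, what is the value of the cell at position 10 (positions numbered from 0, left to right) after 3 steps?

#

...#....#.......#....
....#....#.......#...
.....#....#.......#..
position 10 holds #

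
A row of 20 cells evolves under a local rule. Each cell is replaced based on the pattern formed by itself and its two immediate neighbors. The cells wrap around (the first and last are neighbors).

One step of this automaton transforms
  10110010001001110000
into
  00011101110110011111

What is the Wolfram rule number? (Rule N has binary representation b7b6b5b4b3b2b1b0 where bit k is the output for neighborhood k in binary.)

83

position 14: 111 → 0  (bit 7 = 0)
position 3: 110 → 1  (bit 6 = 1)
position 1: 101 → 0  (bit 5 = 0)
position 4: 100 → 1  (bit 4 = 1)
position 2: 011 → 0  (bit 3 = 0)
position 0: 010 → 0  (bit 2 = 0)
position 5: 001 → 1  (bit 1 = 1)
position 8: 000 → 1  (bit 0 = 1)
bits b7..b0 = 01010011 = 83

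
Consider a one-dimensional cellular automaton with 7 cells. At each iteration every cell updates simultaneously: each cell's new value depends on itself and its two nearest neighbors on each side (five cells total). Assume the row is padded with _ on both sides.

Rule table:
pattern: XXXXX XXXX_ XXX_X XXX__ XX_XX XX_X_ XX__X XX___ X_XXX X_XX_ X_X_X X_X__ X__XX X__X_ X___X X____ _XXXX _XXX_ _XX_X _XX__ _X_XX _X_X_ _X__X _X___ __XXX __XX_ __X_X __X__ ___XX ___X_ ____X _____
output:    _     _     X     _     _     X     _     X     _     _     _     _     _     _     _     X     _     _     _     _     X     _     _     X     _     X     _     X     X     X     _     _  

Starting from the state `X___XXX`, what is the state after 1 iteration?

XX_X___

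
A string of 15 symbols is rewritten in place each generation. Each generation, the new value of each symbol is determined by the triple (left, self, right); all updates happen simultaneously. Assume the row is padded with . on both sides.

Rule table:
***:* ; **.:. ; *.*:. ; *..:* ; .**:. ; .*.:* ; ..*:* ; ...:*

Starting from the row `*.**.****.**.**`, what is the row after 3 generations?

.****.**.*****.

*.....**.......
******..*******
.****.**.*****.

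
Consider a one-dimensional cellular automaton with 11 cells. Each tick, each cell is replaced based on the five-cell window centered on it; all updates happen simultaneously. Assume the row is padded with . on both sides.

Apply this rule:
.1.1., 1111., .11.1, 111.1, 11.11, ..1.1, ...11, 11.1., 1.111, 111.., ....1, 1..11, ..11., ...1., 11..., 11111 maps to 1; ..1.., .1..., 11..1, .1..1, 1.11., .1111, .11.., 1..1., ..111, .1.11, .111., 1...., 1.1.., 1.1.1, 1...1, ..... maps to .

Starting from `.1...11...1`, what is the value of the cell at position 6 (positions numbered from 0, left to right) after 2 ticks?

1...11.1.1.
...1111.1..
position 6 holds 1

1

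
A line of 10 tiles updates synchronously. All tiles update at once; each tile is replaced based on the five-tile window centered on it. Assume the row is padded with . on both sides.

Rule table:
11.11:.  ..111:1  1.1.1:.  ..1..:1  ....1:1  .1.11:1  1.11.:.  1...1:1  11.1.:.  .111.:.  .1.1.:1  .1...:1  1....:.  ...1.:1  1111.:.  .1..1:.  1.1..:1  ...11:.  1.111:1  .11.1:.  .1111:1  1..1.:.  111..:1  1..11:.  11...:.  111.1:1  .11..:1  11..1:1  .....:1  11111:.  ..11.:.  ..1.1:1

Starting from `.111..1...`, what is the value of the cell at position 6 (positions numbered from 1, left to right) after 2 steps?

step 1: .1.11.11.1
step 2: 111......1
position 6 holds .

.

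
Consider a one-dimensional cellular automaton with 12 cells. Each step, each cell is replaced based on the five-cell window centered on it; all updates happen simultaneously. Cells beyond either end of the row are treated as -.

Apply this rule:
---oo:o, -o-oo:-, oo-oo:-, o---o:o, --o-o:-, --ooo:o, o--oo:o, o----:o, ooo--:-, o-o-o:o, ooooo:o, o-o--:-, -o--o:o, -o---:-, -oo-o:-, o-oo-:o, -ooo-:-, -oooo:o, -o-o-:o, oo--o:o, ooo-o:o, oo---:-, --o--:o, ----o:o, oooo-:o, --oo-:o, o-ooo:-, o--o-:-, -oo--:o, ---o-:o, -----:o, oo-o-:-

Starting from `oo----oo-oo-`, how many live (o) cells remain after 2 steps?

oo-oooo--oo-
o---oo-oooo-
count of o: 7

7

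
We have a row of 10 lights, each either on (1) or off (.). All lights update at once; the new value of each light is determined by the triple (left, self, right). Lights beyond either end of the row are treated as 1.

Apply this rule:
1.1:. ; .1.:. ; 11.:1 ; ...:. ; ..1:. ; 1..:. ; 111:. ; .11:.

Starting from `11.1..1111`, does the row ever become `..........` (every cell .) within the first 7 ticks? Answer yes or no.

yes

.1........
..........
all cells are . at tick 2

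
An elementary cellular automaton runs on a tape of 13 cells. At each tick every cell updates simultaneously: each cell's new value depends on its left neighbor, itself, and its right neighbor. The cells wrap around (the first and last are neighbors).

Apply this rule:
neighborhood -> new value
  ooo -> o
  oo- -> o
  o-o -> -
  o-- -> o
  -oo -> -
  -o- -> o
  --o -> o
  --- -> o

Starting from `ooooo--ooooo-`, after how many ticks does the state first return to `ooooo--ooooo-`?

tick 1: -oooooo-oooo-
tick 2: o-ooooo--oooo
tick 3: o--oooooo-ooo
tick 4: ooo-ooooo--oo
tick 5: ooo--oooooo-o
tick 6: ooooo-ooooo--
tick 7: -oooo--oooooo
tick 8: --ooooo-ooooo
tick 9: oo-oooo--oooo
tick 10: oo--ooooo-ooo
tick 11: oooo-oooo--oo
tick 12: oooo--ooooo-o
tick 13: oooooo-oooo--
tick 14: -ooooo--ooooo
tick 15: --oooooo-oooo
tick 16: oo-ooooo--ooo
tick 17: oo--oooooo-oo
tick 18: oooo-ooooo--o
tick 19: oooo--oooooo-
tick 20: -ooooo-ooooo-
tick 21: o-oooo--ooooo
tick 22: o--ooooo-oooo
tick 23: ooo-oooo--ooo
tick 24: ooo--ooooo-oo
tick 25: ooooo-oooo--o
tick 26: ooooo--ooooo-

26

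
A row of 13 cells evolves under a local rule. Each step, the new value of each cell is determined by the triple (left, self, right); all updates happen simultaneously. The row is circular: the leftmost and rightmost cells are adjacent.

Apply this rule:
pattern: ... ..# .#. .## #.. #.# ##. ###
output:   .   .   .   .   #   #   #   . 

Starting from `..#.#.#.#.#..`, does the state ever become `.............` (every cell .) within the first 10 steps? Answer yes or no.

...#.#.#.#.#.
....#.#.#.#.#
#....#.#.#.#.
.#....#.#.#.#
#.#....#.#.#.
.#.#....#.#.#
#.#.#....#.#.
.#.#.#....#.#
#.#.#.#....#.
.#.#.#.#....#
step 10 is .#.#.#.#....#, still not uniform .

no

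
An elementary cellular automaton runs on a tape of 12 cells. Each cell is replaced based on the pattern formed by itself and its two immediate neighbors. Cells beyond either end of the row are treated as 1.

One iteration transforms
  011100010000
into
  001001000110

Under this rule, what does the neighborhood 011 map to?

At position 1 the neighborhood is 011; the next row has 0 there.

0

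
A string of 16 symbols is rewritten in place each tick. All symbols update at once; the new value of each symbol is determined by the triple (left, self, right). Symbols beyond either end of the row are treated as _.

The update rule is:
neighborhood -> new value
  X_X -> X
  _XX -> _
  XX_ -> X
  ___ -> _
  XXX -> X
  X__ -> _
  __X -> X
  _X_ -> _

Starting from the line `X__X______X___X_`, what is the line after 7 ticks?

tick 1: __X______X___X__
tick 2: _X______X___X___
tick 3: X______X___X____
tick 4: ______X___X_____
tick 5: _____X___X______
tick 6: ____X___X_______
tick 7: ___X___X________

___X___X________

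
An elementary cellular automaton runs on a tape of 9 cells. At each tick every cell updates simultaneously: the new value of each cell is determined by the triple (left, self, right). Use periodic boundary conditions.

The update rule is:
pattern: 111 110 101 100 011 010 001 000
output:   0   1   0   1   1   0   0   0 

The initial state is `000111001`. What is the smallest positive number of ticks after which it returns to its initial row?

18

tick 1: 100101100
tick 2: 010001110
tick 3: 001001011
tick 4: 100100011
tick 5: 110010010
tick 6: 111001000
tick 7: 101100100
tick 8: 001110010
tick 9: 001011001
tick 10: 100011100
tick 11: 010010110
tick 12: 001000111
tick 13: 100100101
tick 14: 110010001
tick 15: 011001001
tick 16: 011100100
tick 17: 010110010
tick 18: 000111001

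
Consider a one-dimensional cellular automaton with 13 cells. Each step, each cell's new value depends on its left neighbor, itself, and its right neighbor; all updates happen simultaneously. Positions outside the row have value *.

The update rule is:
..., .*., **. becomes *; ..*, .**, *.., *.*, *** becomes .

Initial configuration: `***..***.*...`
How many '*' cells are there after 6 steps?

..*....*.*.*.
..*.**.*.*.*.
..*..*.*.*.*.
..*..*.*.*.*.  (fixed point — unchanged through step 6)
count of *: 5

5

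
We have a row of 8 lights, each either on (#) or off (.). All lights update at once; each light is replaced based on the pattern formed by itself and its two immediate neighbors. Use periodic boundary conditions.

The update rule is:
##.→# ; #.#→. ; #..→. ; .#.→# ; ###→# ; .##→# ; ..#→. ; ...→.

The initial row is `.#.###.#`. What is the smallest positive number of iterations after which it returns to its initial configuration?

iteration 1: .#.###.#

1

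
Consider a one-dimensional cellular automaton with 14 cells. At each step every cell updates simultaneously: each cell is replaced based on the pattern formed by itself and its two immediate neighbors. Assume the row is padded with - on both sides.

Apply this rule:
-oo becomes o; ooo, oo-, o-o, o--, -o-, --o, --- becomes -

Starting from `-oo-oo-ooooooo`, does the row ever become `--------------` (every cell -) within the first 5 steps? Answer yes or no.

yes

step 1: -o--o--o------
step 2: --------------
all cells are - at step 2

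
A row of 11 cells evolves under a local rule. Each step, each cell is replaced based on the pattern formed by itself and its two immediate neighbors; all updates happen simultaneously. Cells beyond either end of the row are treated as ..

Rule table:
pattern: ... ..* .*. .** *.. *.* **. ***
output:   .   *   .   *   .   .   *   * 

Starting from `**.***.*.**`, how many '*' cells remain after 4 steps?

**.***...**
**.***..***
**.***.****
**.***.****
count of *: 9

9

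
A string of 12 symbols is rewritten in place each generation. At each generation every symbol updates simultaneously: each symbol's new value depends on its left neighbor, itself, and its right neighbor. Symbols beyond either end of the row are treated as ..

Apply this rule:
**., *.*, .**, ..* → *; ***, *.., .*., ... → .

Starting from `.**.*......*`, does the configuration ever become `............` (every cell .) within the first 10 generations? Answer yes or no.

****......*.
*..*.....*..
..*.....*...
.*.....*....
*.....*.....
.....*......
....*.......
...*........
..*.........
.*..........
generation 10 is .*.........., still not uniform .

no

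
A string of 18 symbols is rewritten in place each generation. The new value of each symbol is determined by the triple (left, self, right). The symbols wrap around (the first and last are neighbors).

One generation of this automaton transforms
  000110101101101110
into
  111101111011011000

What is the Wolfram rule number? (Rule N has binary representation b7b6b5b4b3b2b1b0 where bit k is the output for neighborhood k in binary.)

position 15: 111 → 0  (bit 7 = 0)
position 4: 110 → 0  (bit 6 = 0)
position 5: 101 → 1  (bit 5 = 1)
position 17: 100 → 0  (bit 4 = 0)
position 3: 011 → 1  (bit 3 = 1)
position 6: 010 → 1  (bit 2 = 1)
position 2: 001 → 1  (bit 1 = 1)
position 0: 000 → 1  (bit 0 = 1)
bits b7..b0 = 00101111 = 47

47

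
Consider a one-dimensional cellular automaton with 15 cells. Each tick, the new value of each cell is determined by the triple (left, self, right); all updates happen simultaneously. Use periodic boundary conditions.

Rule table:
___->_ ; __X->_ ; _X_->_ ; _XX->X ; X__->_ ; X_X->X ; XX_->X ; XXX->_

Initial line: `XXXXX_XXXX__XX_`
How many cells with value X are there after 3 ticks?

1

X___XXX__X__XXX
X___X_X_____X__
_____X_________
count of X: 1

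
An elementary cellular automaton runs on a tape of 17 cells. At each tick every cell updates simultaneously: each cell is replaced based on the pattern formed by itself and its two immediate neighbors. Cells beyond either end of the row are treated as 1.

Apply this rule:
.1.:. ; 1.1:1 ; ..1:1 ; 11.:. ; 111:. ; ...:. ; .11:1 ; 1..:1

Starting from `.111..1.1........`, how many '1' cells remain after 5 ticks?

11..11.1.1......1
..111.1.1.1....11
111..1.1.1.1..11.
...11.1.1.1.111.1
1.11.1.1.1.11..11
count of 1: 10

10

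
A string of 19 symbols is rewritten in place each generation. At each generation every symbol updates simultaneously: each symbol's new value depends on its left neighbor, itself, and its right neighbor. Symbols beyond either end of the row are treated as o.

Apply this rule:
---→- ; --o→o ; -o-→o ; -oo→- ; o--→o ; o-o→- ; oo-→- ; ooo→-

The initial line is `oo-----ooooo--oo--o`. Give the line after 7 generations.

--o---o-----oo--oo-
oooo-ooo---o--oo---
--------o-oooo--o-o
o------oo-----ooo--
-o----o--o---o---oo
-oo--oooooo-ooo-o--
---oo-----------ooo

---oo-----------ooo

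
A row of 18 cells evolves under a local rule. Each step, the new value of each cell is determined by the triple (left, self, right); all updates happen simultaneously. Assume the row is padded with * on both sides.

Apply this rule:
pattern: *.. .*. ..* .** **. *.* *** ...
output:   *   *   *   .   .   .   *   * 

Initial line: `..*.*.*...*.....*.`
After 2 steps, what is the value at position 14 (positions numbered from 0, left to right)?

step 1: ***.*.***********.
step 2: **..*..*********..
position 14 holds *

*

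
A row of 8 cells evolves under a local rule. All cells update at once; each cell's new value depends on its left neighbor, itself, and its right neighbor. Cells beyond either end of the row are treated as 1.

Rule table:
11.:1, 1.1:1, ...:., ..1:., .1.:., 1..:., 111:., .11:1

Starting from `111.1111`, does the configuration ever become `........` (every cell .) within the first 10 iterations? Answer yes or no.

yes

iteration 1: ..111...
iteration 2: ..1.1...
iteration 3: ...1....
iteration 4: ........
all cells are . at iteration 4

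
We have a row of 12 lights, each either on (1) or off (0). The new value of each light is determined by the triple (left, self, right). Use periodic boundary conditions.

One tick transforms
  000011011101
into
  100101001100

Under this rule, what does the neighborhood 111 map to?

At position 8 the neighborhood is 111; the next row has 1 there.

1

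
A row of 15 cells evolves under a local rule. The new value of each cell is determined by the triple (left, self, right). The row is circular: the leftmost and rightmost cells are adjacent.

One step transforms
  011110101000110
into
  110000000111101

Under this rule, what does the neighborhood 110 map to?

0

At position 4 the neighborhood is 110; the next row has 0 there.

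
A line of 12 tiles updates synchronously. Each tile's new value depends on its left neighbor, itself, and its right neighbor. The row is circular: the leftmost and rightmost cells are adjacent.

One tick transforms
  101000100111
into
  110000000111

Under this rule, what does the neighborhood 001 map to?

0

At position 5 the neighborhood is 001; the next row has 0 there.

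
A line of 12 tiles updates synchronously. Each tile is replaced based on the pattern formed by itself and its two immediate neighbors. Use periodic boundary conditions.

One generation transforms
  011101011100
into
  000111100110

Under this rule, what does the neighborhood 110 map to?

At position 3 the neighborhood is 110; the next row has 1 there.

1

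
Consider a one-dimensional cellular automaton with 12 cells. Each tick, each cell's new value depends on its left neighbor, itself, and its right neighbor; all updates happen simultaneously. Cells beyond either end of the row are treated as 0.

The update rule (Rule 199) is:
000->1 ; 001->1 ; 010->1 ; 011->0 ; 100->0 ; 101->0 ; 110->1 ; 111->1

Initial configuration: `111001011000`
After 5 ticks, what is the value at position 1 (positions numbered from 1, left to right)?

011011001011
101001011001
101011001011
101001011001  (repeats tick 2; period 2)
tick 5: 101011001011
position 1 holds 1

1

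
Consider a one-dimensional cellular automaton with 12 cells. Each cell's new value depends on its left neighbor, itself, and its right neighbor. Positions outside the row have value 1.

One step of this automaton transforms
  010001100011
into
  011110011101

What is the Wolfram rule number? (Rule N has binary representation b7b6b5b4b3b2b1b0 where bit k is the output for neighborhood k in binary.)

151

position 11: 111 → 1  (bit 7 = 1)
position 6: 110 → 0  (bit 6 = 0)
position 0: 101 → 0  (bit 5 = 0)
position 2: 100 → 1  (bit 4 = 1)
position 5: 011 → 0  (bit 3 = 0)
position 1: 010 → 1  (bit 2 = 1)
position 4: 001 → 1  (bit 1 = 1)
position 3: 000 → 1  (bit 0 = 1)
bits b7..b0 = 10010111 = 151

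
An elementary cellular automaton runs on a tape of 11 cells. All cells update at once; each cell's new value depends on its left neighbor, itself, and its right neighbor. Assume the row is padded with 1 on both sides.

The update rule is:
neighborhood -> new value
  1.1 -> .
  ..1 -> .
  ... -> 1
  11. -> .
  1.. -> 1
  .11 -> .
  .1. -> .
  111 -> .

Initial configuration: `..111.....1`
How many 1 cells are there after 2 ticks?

1....1111..
.111.....1.
count of 1: 4

4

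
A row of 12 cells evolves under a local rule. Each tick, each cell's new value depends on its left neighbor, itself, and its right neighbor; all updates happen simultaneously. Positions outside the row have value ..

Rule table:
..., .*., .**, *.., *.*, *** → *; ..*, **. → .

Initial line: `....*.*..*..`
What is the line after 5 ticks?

****.***.**.

***.****.***
**.****.***.
*.****.***.*
*****.***.**
****.***.**.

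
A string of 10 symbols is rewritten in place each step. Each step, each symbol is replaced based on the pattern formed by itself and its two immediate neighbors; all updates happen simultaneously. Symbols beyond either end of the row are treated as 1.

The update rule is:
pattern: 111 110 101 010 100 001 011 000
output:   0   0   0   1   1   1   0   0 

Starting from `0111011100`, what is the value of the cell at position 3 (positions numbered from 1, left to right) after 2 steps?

0

0000000011
1000000100
position 3 holds 0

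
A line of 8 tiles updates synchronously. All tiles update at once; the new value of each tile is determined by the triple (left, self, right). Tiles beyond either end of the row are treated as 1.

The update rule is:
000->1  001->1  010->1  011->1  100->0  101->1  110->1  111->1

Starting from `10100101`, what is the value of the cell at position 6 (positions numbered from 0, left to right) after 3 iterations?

11101111
11111111
11111111
position 6 holds 1

1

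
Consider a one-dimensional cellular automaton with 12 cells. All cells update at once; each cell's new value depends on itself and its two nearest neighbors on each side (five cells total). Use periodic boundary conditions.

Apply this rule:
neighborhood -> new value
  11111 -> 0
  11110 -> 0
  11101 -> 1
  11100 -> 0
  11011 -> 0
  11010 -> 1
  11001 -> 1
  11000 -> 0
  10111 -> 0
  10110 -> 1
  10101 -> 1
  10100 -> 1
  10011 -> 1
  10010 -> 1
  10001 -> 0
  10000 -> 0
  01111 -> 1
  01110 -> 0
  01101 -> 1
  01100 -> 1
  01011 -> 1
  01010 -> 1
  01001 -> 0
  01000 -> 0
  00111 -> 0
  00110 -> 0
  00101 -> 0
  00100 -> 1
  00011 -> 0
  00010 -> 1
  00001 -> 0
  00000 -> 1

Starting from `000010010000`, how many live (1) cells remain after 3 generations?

110110110011
010110111101
111110010111
count of 1: 9

9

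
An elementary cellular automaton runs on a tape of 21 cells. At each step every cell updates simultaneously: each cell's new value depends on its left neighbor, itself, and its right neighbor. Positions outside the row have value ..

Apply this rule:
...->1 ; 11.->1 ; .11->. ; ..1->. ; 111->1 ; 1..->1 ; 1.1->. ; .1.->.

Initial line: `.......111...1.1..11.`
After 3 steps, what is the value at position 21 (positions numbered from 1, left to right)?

.

111111..1111....1..11
.111111..111111..1..1
..111111..111111..1..
position 21 holds .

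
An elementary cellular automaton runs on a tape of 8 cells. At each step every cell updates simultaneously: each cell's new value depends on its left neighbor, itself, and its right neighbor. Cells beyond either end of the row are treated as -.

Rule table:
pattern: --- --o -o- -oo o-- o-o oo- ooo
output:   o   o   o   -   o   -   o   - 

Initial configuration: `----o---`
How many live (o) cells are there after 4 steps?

step 1: oooooooo
step 2: -------o
step 3: oooooooo  (repeats step 1; period 2)
step 4: -------o
count of o: 1

1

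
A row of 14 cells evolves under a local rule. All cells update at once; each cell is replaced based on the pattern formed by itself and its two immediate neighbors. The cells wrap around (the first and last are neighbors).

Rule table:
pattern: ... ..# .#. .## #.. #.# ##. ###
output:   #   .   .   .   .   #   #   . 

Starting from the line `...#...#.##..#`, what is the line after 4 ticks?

#..#...#.###..

tick 1: .#...#..#.#...
tick 2: ...#.....#..##
tick 3: .#...###.....#
tick 4: #..#...#.###..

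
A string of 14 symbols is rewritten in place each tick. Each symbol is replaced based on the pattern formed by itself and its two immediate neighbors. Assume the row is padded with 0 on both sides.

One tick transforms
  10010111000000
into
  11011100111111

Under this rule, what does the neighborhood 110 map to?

0

At position 7 the neighborhood is 110; the next row has 0 there.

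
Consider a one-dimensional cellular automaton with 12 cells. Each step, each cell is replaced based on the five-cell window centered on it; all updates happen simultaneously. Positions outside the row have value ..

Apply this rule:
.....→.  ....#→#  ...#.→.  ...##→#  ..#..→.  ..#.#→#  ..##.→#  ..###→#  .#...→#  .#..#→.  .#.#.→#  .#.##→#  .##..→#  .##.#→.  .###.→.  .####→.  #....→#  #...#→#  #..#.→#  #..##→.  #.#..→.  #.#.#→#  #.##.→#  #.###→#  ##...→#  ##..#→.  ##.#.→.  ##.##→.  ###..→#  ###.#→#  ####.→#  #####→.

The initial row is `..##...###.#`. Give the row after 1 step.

########.#..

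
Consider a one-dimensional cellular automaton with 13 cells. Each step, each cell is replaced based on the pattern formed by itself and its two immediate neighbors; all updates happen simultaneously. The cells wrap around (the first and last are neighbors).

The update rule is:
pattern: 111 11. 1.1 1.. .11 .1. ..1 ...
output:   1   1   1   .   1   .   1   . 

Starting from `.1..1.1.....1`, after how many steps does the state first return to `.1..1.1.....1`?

13

1..1.1.....1.
..1.1.....1.1
.1.1.....1.1.
1.1.....1.1..
.1.....1.1..1
1.....1.1..1.
.....1.1..1.1
....1.1..1.1.
...1.1..1.1..
..1.1..1.1...
.1.1..1.1....
1.1..1.1.....
.1..1.1.....1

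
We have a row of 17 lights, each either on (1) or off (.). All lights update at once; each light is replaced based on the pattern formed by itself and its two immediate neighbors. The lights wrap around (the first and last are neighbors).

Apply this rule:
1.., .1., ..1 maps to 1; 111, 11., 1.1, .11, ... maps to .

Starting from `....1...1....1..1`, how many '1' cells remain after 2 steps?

step 1: 1..111.111..11111
step 2: .11.......11.....
count of 1: 4

4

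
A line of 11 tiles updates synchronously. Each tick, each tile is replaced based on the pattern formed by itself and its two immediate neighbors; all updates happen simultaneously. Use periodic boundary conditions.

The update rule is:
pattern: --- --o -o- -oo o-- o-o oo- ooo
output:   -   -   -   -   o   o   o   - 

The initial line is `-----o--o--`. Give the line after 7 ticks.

-o--o------

------o--o-
-------o--o
o-------o--
-o-------o-
--o-------o
o--o-------
-o--o------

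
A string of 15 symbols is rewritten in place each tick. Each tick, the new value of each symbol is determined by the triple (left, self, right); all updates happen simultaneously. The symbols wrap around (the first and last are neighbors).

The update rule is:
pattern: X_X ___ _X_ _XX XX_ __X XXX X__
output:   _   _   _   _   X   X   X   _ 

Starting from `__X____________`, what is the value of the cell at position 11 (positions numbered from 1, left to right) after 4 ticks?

_X_____________
X______________
______________X
_____________X_
position 11 holds _

_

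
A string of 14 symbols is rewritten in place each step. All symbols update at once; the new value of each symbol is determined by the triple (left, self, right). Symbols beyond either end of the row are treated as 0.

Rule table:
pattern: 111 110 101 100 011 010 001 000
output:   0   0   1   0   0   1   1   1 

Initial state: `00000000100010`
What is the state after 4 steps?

step 1: 11111111101110
step 2: 00000000010000
step 3: 11111111110111
step 4: 00000000001000

00000000001000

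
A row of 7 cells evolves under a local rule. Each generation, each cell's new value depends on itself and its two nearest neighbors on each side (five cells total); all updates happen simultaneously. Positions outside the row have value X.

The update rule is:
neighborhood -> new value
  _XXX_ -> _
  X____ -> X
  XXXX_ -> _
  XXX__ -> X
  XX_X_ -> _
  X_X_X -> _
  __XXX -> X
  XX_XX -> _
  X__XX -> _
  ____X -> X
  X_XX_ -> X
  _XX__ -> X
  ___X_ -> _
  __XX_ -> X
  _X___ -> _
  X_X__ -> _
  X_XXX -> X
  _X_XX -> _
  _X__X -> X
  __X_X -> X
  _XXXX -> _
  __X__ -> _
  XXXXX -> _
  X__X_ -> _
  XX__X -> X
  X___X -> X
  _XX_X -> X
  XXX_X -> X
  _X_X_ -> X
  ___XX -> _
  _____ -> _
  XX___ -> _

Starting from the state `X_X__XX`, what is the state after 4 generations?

___X_X_

generation 1: X__X_X_
generation 2: XX_XX__
generation 3: _X_XXX_
generation 4: ___X_X_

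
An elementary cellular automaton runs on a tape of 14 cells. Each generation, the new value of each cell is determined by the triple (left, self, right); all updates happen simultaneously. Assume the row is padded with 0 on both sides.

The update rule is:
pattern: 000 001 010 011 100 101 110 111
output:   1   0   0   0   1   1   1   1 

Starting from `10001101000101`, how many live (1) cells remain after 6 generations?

7

generation 1: 01100110110010
generation 2: 00110011011001
generation 3: 10011001101100
generation 4: 01001100110111
generation 5: 00100110011011
generation 6: 10010011001101
count of 1: 7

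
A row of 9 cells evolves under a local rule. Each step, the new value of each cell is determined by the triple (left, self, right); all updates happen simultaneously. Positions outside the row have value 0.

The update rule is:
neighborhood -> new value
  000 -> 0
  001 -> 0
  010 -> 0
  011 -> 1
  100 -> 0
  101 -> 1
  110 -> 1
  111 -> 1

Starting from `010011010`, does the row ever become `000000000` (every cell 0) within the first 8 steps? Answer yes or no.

000011100
000011100  (fixed point — unchanged through step 8)
step 8 is 000011100, still not uniform 0

no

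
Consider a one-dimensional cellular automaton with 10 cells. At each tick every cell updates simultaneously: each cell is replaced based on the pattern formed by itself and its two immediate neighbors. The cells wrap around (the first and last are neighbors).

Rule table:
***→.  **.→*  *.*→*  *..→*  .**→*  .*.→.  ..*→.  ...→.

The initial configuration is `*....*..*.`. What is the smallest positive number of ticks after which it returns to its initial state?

.*....*..*
*.*....*..
.*.*....*.
..*.*....*
*..*.*....
.*..*.*...
..*..*.*..
...*..*.*.
....*..*.*
*....*..*.

10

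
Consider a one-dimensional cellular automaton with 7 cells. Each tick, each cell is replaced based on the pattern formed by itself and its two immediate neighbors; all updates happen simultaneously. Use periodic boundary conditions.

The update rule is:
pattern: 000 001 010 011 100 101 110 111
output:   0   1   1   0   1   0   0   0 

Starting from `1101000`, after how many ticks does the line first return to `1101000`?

tick 1: 0001101
tick 2: 1010001
tick 3: 0011010
tick 4: 0100011
tick 5: 0110100
tick 6: 1000110
tick 7: 1101000

7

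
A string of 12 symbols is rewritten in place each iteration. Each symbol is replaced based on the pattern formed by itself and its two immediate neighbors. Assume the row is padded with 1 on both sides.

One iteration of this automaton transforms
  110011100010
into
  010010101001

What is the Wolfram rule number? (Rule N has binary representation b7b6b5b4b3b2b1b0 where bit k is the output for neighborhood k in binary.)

position 0: 111 → 0  (bit 7 = 0)
position 1: 110 → 1  (bit 6 = 1)
position 11: 101 → 1  (bit 5 = 1)
position 2: 100 → 0  (bit 4 = 0)
position 4: 011 → 1  (bit 3 = 1)
position 10: 010 → 0  (bit 2 = 0)
position 3: 001 → 0  (bit 1 = 0)
position 8: 000 → 1  (bit 0 = 1)
bits b7..b0 = 01101001 = 105

105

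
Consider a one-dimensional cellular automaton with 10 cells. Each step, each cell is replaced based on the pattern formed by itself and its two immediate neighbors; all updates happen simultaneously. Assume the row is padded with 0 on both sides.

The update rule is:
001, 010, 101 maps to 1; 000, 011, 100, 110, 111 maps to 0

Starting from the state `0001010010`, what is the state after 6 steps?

0011110110
0100001000
1100011000
0000100000
0001100000
0010000000

0010000000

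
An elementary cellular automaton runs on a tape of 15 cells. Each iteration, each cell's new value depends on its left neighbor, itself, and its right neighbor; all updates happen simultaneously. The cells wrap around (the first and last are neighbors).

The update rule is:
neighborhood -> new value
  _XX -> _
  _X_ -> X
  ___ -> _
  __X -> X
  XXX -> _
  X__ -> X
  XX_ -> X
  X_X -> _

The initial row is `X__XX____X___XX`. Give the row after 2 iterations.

__X__XXX__X_XXX

XXX_XX__XXX_X__
__X__XXX__X_XXX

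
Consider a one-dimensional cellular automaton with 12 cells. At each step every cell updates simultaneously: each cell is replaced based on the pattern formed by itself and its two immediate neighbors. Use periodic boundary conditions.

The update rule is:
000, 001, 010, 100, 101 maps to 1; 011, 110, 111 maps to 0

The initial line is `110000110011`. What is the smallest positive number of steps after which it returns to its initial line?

2

001111001100
110000110011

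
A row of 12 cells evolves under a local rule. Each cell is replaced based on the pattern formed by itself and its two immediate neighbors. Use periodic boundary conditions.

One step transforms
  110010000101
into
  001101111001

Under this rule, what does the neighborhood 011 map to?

At position 11 the neighborhood is 011; the next row has 1 there.

1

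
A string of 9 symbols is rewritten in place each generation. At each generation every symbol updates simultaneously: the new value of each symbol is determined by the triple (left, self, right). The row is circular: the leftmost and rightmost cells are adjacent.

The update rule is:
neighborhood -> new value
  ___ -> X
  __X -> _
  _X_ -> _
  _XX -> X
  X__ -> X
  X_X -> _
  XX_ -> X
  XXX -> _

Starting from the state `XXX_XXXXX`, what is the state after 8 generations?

XX_XX___X

__X_X____
X____XXXX
XXXX_X___
X__X__XX_
_X__X_XX_
__X___XXX
X__XX_X_X
XX_XX___X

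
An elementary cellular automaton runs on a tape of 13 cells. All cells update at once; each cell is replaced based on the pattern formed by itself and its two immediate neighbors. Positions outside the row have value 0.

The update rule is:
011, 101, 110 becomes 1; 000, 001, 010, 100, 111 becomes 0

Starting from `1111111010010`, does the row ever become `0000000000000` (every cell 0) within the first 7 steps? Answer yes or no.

1000001100000
0000001100000
0000001100000  (fixed point — unchanged through step 7)
step 7 is 0000001100000, still not uniform 0

no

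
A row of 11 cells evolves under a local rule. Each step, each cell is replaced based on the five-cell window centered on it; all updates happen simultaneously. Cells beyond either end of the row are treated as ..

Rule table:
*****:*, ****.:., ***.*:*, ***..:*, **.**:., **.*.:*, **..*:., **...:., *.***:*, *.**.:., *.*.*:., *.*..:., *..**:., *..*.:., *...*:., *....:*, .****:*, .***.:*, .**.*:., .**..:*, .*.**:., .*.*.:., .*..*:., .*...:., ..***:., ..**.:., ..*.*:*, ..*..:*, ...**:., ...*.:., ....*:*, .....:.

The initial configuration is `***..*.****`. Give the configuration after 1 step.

.**..*.**.*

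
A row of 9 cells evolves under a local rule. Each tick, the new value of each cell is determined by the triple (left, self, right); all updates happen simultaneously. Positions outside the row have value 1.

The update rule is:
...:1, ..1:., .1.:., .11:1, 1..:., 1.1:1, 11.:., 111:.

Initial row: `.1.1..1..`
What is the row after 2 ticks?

.1..1111.

1.1......
.1..1111.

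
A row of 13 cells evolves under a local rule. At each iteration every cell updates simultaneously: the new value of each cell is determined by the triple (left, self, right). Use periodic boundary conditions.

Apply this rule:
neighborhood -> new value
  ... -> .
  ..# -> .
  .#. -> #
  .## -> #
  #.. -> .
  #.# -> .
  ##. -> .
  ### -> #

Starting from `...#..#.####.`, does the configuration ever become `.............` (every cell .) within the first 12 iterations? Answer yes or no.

...#..#.###..
...#..#.##...
...#..#.#....
...#..#.#....  (fixed point — unchanged through iteration 12)
iteration 12 is ...#..#.#...., still not uniform .

no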